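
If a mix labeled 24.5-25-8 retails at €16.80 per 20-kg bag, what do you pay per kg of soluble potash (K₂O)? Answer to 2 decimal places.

€10.50 per kg K₂O

K₂O in bag = 20 × 8% = 1.6 kg.
Cost per kg K₂O = €16.80 / 1.6 = €10.5000.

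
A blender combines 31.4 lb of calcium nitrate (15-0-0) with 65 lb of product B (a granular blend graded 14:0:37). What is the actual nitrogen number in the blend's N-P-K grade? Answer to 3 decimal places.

14.326% N

Total mass = 31.4 + 65 = 96.4 lb.
N mass = 15%×31.4 + 14%×65 = 13.81 lb.
% N = 13.81 / 96.4 = 14.3257%.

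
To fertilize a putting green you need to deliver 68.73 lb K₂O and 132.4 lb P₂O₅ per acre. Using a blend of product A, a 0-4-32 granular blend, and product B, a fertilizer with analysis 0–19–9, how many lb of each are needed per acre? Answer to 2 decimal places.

19.98 lb product A, 692.64 lb product B

Per-acre balance (a = product A, b = product B):
K₂O: 0.32·a + 0.09·b = 68.73
P₂O₅: 0.04·a + 0.19·b = 132.4
From row1: a = (68.73 − 0.09·b) / 0.32.
Into row2: 0.04·(68.73 − 0.09·b)/0.32 + 0.19·b = 132.4 → b = 692.636, a = 19.9773.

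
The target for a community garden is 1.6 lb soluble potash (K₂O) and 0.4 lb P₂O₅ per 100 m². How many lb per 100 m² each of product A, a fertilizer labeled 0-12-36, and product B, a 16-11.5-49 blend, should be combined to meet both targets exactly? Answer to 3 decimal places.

0.690 lb product A, 2.759 lb product B

With a, b = lb per 100 m² of product A and product B:
K₂O: 0.36·a + 0.49·b = 1.6
P₂O₅: 0.12·a + 0.115·b = 0.4
From row1: a = (1.6 − 0.49·b) / 0.36.
Into row2: 0.12·(1.6 − 0.49·b)/0.36 + 0.115·b = 0.4 → b = 2.75862, a = 0.689655.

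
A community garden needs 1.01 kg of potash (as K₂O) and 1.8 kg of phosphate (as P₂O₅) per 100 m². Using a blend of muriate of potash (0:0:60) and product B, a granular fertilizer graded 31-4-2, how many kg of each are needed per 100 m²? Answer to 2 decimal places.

0.18 kg muriate of potash, 45.00 kg product B

Let a = kg of muriate of potash, b = kg of product B (per 100 m²).
K₂O: 0.6·a + 0.02·b = 1.01
P₂O₅: 0·a + 0.04·b = 1.8
Solving simultaneously: a = 0.183333, b = 45.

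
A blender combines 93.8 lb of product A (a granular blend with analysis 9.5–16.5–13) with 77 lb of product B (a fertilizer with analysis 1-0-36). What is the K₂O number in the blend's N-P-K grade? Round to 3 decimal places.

Total mass = 93.8 + 77 = 170.8 lb.
K₂O mass = 13%×93.8 + 36%×77 = 39.914 lb.
% K₂O = 39.914 / 170.8 = 23.3689%.

23.369% K₂O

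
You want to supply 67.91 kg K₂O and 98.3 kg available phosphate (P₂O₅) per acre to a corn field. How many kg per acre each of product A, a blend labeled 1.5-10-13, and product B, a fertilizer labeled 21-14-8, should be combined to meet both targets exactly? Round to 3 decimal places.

Let a = kg of product A, b = kg of product B (per acre).
K₂O: 0.13·a + 0.08·b = 67.91
P₂O₅: 0.1·a + 0.14·b = 98.3
Eliminate a: (row1) − 0.13/0.1·(row2) → -0.102·b = -59.88, so b = 587.0588.
Back-substitute: a = (67.91 − 0.08·587.0588) / 0.13 = 161.1176.

161.118 kg product A, 587.059 kg product B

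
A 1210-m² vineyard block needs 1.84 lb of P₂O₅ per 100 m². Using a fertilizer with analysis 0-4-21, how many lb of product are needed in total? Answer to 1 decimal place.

Product per 100 m² = 1.84 / 4% = 46 lb.
Total product = 46 × 1210 / 100 = 556.6 lb.

556.6 lb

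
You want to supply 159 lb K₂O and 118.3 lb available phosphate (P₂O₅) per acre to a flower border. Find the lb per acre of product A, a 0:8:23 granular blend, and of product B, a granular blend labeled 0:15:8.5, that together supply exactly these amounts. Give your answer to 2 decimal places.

With a, b = lb per acre of product A and product B:
K₂O: 0.23·a + 0.085·b = 159
P₂O₅: 0.08·a + 0.15·b = 118.3
Solving simultaneously: a = 497.996, b = 523.069.

498.00 lb product A, 523.07 lb product B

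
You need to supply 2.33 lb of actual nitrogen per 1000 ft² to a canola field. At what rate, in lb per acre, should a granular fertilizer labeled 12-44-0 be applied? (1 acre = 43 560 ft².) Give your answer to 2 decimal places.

Product per 1000 ft² = 2.33 / 12% = 19.4167 lb.
Convert to per acre: 19.4167 × 43.56 = 845.79 lb.

845.79 lb of product per acre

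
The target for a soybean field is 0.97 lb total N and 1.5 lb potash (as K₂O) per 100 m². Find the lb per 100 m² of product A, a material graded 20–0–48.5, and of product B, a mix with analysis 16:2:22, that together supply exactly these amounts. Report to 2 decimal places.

0.79 lb product A, 5.07 lb product B

With a, b = lb per 100 m² of product A and product B:
N: 0.2·a + 0.16·b = 0.97
K₂O: 0.485·a + 0.22·b = 1.5
Eliminate b: (row1) − 0.16/0.22·(row2) → -0.152727·a = -0.120909, so a = 0.791667.
Then b = (1.5 − 0.485·0.791667) / 0.22 = 5.07292.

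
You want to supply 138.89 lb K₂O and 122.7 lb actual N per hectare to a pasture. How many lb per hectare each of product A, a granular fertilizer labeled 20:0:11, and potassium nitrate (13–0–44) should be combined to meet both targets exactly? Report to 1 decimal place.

Let a = lb of product A, b = lb of potassium nitrate (per hectare).
K₂O: 0.11·a + 0.44·b = 138.89
N: 0.2·a + 0.13·b = 122.7
Solving simultaneously: a = 487.548, b = 193.772.

487.5 lb product A, 193.8 lb potassium nitrate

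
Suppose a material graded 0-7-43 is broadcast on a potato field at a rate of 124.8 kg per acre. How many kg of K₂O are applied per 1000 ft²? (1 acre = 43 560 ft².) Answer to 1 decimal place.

1.2 kg K₂O per thousand sq ft

K₂O per acre = 124.8 × 43% = 53.664 kg.
Convert to per 1000 ft²: 53.664 × 0.0229568 = 1.23196 kg.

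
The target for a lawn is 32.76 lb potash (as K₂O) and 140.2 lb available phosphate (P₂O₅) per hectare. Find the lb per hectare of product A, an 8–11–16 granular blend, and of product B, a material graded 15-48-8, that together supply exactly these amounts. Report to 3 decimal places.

Let a = lb of product A, b = lb of product B (per hectare).
K₂O: 0.16·a + 0.08·b = 32.76
P₂O₅: 0.11·a + 0.48·b = 140.2
Eliminate a: (row1) − 0.16/0.11·(row2) → -0.618182·b = -171.167, so b = 276.8882.
Back-substitute: a = (32.76 − 0.08·276.8882) / 0.16 = 66.3059.

66.306 lb product A, 276.888 lb product B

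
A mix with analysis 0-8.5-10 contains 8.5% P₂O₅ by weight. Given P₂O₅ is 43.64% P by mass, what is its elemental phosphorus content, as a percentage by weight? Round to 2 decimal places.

%P = 8.5 × 0.4364 = 3.7094%.

3.71% P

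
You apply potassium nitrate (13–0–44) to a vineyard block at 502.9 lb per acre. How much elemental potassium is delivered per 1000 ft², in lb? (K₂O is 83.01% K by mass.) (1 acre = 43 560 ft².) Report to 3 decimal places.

K₂O per acre = 502.9 × 44% = 221.276 lb.
Elemental K = 221.276 × 0.8301 = 183.681 lb per acre.
Convert to per 1000 ft²: 183.681 × 0.0229568 = 4.21674 lb.

4.217 lb K per thousand sq ft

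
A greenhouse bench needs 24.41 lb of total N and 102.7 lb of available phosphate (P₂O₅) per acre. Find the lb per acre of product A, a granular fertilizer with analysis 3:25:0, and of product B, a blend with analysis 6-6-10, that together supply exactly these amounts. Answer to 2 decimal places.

355.86 lb product A, 228.90 lb product B

With a, b = lb per acre of product A and product B:
N: 0.03·a + 0.06·b = 24.41
P₂O₅: 0.25·a + 0.06·b = 102.7
Eliminate b: (row1) − 0.06/0.06·(row2) → -0.22·a = -78.29, so a = 355.864.
Then b = (102.7 − 0.25·355.864) / 0.06 = 228.902.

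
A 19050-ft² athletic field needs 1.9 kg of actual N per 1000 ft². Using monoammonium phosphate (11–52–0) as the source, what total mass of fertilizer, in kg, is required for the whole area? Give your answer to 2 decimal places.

329.05 kg

Product per 1000 ft² = 1.9 / 11% = 17.2727 kg.
Total product = 17.2727 × 19050 / 1000 = 329.045 kg.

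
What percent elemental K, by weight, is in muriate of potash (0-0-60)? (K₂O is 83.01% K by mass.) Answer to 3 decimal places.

49.806% K

%K = 60 × 0.8301 = 49.806%.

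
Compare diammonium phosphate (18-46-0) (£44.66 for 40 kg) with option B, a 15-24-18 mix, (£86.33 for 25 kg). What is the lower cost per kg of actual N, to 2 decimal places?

diammonium phosphate: N per bag = 40 × 18% = 7.2 kg; cost = 44.66 / 7.2 = £6.2028/kg N.
option B: N per bag = 25 × 15% = 3.75 kg; cost = 86.33 / 3.75 = £23.0213/kg N.
diammonium phosphate is cheaper.

£6.20 per kg N (diammonium phosphate)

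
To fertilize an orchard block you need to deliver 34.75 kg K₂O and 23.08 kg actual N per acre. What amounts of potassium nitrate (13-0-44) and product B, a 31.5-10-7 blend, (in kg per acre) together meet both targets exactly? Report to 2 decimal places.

72.05 kg potassium nitrate, 43.53 kg product B

With a, b = kg per acre of potassium nitrate and product B:
K₂O: 0.44·a + 0.07·b = 34.75
N: 0.13·a + 0.315·b = 23.08
Eliminate a: (row1) − 0.44/0.13·(row2) → -0.996154·b = -43.3669, so b = 43.5344.
Back-substitute: a = (34.75 − 0.07·43.5344) / 0.44 = 72.0514.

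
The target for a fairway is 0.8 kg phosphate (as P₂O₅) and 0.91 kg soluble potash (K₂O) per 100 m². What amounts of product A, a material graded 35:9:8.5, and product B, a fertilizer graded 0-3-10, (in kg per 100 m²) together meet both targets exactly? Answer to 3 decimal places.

8.171 kg product A, 2.155 kg product B

With a, b = kg per 100 m² of product A and product B:
P₂O₅: 0.09·a + 0.03·b = 0.8
K₂O: 0.085·a + 0.1·b = 0.91
Solving simultaneously: a = 8.17054, b = 2.15504.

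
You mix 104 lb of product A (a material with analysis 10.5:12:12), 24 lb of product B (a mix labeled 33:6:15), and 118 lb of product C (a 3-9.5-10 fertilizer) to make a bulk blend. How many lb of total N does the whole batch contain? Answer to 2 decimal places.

N mass = 10.5%×104 + 33%×24 + 3%×118 = 22.38 lb.

22.38 lb N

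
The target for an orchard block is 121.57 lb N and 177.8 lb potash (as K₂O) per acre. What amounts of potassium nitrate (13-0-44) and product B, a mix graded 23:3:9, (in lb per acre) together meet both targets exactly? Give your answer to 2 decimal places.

334.67 lb potassium nitrate, 339.41 lb product B

Let a = lb of potassium nitrate, b = lb of product B (per acre).
N: 0.13·a + 0.23·b = 121.57
K₂O: 0.44·a + 0.09·b = 177.8
From row1: a = (121.57 − 0.23·b) / 0.13.
Into row2: 0.44·(121.57 − 0.23·b)/0.13 + 0.09·b = 177.8 → b = 339.406, a = 334.667.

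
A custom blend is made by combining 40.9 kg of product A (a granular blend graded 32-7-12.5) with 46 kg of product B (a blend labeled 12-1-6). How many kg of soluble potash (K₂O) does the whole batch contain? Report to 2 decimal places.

K₂O mass = 12.5%×40.9 + 6%×46 = 7.8725 kg.

7.87 kg K₂O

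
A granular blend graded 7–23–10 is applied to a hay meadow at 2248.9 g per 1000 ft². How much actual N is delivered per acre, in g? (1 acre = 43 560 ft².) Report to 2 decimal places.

6857.35 g N per acre

nitrogen per 1000 ft² = 2248.9 × 7% = 157.423 g.
Convert to per acre: 157.423 × 43.56 = 6857.346 g.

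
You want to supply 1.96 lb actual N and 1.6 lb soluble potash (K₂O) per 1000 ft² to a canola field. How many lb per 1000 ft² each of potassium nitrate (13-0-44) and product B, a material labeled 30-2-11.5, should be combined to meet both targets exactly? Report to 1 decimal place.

With a, b = lb per 1000 ft² of potassium nitrate and product B:
N: 0.13·a + 0.3·b = 1.96
K₂O: 0.44·a + 0.115·b = 1.6
From row1: a = (1.96 − 0.3·b) / 0.13.
Into row2: 0.44·(1.96 − 0.3·b)/0.13 + 0.115·b = 1.6 → b = 5.59077, a = 2.17514.

2.2 lb potassium nitrate, 5.6 lb product B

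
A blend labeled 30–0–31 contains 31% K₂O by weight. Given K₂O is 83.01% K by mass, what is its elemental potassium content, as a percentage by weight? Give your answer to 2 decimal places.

%K = 31 × 0.8301 = 25.7331%.

25.73% K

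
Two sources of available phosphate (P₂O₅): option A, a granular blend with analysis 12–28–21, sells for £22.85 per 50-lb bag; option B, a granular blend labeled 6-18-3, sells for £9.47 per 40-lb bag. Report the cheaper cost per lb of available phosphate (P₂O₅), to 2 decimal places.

£1.32 per lb P₂O₅ (option B)

option A: P₂O₅ per bag = 50 × 28% = 14 lb; cost = 22.85 / 14 = £1.6321/lb P₂O₅.
option B: P₂O₅ per bag = 40 × 18% = 7.2 lb; cost = 9.47 / 7.2 = £1.3153/lb P₂O₅.
option B is cheaper.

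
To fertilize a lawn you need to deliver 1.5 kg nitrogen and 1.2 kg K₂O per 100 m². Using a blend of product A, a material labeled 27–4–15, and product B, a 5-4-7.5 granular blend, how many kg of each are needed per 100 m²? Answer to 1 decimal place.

4.1 kg product A, 7.8 kg product B

Let a = kg of product A, b = kg of product B (per 100 m²).
N: 0.27·a + 0.05·b = 1.5
K₂O: 0.15·a + 0.075·b = 1.2
From row1: a = (1.5 − 0.05·b) / 0.27.
Into row2: 0.15·(1.5 − 0.05·b)/0.27 + 0.075·b = 1.2 → b = 7.76471, a = 4.11765.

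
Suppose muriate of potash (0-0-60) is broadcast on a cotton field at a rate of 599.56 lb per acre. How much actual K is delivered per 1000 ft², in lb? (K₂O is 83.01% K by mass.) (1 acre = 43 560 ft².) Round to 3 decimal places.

K₂O per acre = 599.56 × 60% = 359.736 lb.
Elemental K = 359.736 × 0.8301 = 298.617 lb per acre.
Convert to per 1000 ft²: 298.617 × 0.0229568 = 6.8553 lb.

6.855 lb K per thousand sq ft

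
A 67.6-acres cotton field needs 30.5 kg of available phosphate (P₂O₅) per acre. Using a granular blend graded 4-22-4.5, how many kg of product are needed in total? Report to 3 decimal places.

Product per acre = 30.5 / 22% = 138.636 kg.
Total product = 138.636 × 67.6 = 9371.8182 kg.

9371.818 kg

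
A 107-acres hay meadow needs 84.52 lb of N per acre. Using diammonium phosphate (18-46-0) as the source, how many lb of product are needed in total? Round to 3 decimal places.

50242.444 lb

Product per acre = 84.52 / 18% = 469.556 lb.
Total product = 469.556 × 107 = 50242.4444 lb.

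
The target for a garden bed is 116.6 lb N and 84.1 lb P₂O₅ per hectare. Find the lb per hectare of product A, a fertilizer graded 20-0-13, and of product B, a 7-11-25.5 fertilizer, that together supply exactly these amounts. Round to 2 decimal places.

With a, b = lb per hectare of product A and product B:
N: 0.2·a + 0.07·b = 116.6
P₂O₅: 0·a + 0.11·b = 84.1
Solving simultaneously: a = 315.409, b = 764.545.

315.41 lb product A, 764.55 lb product B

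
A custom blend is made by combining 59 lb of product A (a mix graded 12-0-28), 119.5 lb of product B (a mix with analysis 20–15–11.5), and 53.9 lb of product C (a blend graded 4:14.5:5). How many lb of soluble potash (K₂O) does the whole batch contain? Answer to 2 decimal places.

K₂O mass = 28%×59 + 11.5%×119.5 + 5%×53.9 = 32.9575 lb.

32.96 lb K₂O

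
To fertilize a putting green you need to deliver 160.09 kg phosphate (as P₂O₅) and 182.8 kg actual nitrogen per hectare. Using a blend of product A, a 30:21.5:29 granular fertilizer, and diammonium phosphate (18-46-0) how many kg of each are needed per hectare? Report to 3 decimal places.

556.614 kg product A, 87.865 kg diammonium phosphate

Let a = kg of product A, b = kg of diammonium phosphate (per hectare).
P₂O₅: 0.215·a + 0.46·b = 160.09
N: 0.3·a + 0.18·b = 182.8
From row1: a = (160.09 − 0.46·b) / 0.215.
Into row2: 0.3·(160.09 − 0.46·b)/0.215 + 0.18·b = 182.8 → b = 87.8651, a = 556.6143.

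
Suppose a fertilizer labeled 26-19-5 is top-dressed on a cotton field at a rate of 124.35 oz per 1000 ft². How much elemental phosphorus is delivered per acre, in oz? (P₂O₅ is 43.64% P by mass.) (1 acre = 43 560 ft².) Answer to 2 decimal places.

449.13 oz P per acre

P₂O₅ per 1000 ft² = 124.35 × 19% = 23.6265 oz.
Elemental P = 23.6265 × 0.4364 = 10.3106 oz per 1000 ft².
Convert to per acre: 10.3106 × 43.56 = 449.1299 oz.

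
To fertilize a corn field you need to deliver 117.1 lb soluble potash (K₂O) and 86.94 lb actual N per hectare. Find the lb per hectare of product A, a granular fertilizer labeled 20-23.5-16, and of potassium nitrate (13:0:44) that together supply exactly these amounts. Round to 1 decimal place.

Per-hectare balance (a = product A, b = potassium nitrate):
K₂O: 0.16·a + 0.44·b = 117.1
N: 0.2·a + 0.13·b = 86.94
From row1: a = (117.1 − 0.44·b) / 0.16.
Into row2: 0.2·(117.1 − 0.44·b)/0.16 + 0.13·b = 86.94 → b = 141.512, a = 342.717.

342.7 lb product A, 141.5 lb potassium nitrate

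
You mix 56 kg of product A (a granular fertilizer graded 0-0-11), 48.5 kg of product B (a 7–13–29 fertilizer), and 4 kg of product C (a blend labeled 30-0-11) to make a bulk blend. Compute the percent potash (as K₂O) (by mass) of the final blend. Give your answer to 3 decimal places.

Total mass = 56 + 48.5 + 4 = 108.5 kg.
K₂O mass = 11%×56 + 29%×48.5 + 11%×4 = 20.665 kg.
% K₂O = 20.665 / 108.5 = 19.0461%.

19.046% K₂O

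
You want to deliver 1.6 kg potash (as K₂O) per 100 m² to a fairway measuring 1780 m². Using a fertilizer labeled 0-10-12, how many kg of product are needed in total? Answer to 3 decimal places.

Product per 100 m² = 1.6 / 12% = 13.3333 kg.
Total product = 13.3333 × 1780 / 100 = 237.3333 kg.

237.333 kg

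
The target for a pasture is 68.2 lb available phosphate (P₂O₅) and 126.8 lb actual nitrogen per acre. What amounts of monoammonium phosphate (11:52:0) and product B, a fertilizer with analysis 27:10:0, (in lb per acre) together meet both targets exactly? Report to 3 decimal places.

44.312 lb monoammonium phosphate, 451.577 lb product B

Let a = lb of monoammonium phosphate, b = lb of product B (per acre).
P₂O₅: 0.52·a + 0.1·b = 68.2
N: 0.11·a + 0.27·b = 126.8
Eliminate b: (row1) − 0.1/0.27·(row2) → 0.479259·a = 21.237, so a = 44.3122.
Then b = (126.8 − 0.11·44.3122) / 0.27 = 451.5765.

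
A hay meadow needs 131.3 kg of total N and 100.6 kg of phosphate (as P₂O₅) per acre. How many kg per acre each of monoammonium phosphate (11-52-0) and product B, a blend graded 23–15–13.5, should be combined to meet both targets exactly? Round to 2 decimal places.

33.39 kg monoammonium phosphate, 554.90 kg product B

Let a = kg of monoammonium phosphate, b = kg of product B (per acre).
N: 0.11·a + 0.23·b = 131.3
P₂O₅: 0.52·a + 0.15·b = 100.6
From row1: a = (131.3 − 0.23·b) / 0.11.
Into row2: 0.52·(131.3 − 0.23·b)/0.11 + 0.15·b = 100.6 → b = 554.898, a = 33.3948.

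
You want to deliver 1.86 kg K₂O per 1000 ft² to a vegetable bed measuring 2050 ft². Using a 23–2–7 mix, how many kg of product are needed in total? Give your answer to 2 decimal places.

54.47 kg

Product per 1000 ft² = 1.86 / 7% = 26.5714 kg.
Total product = 26.5714 × 2050 / 1000 = 54.4714 kg.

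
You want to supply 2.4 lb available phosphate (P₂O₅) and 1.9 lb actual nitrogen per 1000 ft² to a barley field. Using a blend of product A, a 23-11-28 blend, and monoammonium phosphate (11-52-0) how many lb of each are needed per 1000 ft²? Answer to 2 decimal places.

Let a = lb of product A, b = lb of monoammonium phosphate (per 1000 ft²).
P₂O₅: 0.11·a + 0.52·b = 2.4
N: 0.23·a + 0.11·b = 1.9
Eliminate b: (row1) − 0.52/0.11·(row2) → -0.977273·a = -6.58182, so a = 6.73488.
Then b = (1.9 − 0.23·6.73488) / 0.11 = 3.1907.

6.73 lb product A, 3.19 lb monoammonium phosphate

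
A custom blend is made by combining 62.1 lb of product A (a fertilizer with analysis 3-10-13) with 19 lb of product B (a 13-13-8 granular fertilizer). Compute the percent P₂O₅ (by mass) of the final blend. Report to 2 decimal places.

10.70% P₂O₅

Total mass = 62.1 + 19 = 81.1 lb.
P₂O₅ mass = 10%×62.1 + 13%×19 = 8.68 lb.
% P₂O₅ = 8.68 / 81.1 = 10.7028%.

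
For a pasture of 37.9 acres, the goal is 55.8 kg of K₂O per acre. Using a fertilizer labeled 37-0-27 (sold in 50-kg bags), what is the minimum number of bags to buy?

Product per acre = 55.8 / 27% = 206.667 kg.
Total product = 206.667 × 37.9 = 7832.67 kg.
Bags = ⌈7832.67 / 50⌉ = 157.

157 bags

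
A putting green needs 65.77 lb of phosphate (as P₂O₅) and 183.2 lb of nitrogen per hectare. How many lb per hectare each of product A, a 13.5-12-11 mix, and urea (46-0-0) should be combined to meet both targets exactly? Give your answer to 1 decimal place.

Let a = lb of product A, b = lb of urea (per hectare).
P₂O₅: 0.12·a + 0·b = 65.77
N: 0.135·a + 0.46·b = 183.2
Eliminate a: (row1) − 0.12/0.135·(row2) → -0.408889·b = -97.0744, so b = 237.41.
Back-substitute: a = (65.77 − 0·237.41) / 0.12 = 548.083.

548.1 lb product A, 237.4 lb urea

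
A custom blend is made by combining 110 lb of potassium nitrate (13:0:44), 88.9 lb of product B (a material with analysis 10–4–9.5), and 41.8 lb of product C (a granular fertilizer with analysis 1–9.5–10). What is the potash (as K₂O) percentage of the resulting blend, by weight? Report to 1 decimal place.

25.4% K₂O

Total mass = 110 + 88.9 + 41.8 = 240.7 lb.
K₂O mass = 44%×110 + 9.5%×88.9 + 10%×41.8 = 61.0255 lb.
% K₂O = 61.0255 / 240.7 = 25.3533%.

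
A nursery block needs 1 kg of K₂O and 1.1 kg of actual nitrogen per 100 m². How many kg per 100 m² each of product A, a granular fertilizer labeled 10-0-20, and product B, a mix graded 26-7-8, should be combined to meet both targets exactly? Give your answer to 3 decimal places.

With a, b = kg per 100 m² of product A and product B:
K₂O: 0.2·a + 0.08·b = 1
N: 0.1·a + 0.26·b = 1.1
Eliminate b: (row1) − 0.08/0.26·(row2) → 0.169231·a = 0.661538, so a = 3.90909.
Then b = (1.1 − 0.1·3.90909) / 0.26 = 2.72727.

3.909 kg product A, 2.727 kg product B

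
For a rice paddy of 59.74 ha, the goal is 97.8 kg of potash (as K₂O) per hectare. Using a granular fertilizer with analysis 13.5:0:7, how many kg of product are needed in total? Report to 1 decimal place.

Product per hectare = 97.8 / 7% = 1397.14 kg.
Total product = 1397.14 × 59.74 = 83465.31 kg.

83465.3 kg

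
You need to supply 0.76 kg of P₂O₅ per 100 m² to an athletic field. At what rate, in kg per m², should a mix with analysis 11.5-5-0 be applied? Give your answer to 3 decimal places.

Product per 100 m² = 0.76 / 5% = 15.2 kg.
Convert to per m²: 15.2 × 0.01 = 0.152 kg.

0.152 kg of product per sq m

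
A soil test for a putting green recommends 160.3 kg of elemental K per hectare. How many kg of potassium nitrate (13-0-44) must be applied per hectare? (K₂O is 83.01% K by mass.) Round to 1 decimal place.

As K₂O: 160.3 / 0.8301 = 193.109 kg per hectare.
Product per hectare = 193.109 / 44% = 438.885 kg.

438.9 kg of product per hectare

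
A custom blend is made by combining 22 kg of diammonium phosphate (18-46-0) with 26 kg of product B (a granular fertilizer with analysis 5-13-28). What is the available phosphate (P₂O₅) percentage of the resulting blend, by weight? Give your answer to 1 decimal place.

Total mass = 22 + 26 = 48 kg.
P₂O₅ mass = 46%×22 + 13%×26 = 13.5 kg.
% P₂O₅ = 13.5 / 48 = 28.125%.

28.1% P₂O₅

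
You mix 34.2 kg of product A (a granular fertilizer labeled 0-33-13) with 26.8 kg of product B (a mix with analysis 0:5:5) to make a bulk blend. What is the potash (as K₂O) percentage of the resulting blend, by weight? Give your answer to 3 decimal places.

9.485% K₂O

Total mass = 34.2 + 26.8 = 61 kg.
K₂O mass = 13%×34.2 + 5%×26.8 = 5.786 kg.
% K₂O = 5.786 / 61 = 9.48525%.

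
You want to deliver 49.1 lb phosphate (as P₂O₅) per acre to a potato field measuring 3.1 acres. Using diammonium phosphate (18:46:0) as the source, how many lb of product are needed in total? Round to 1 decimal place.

330.9 lb

Product per acre = 49.1 / 46% = 106.739 lb.
Total product = 106.739 × 3.1 = 330.891 lb.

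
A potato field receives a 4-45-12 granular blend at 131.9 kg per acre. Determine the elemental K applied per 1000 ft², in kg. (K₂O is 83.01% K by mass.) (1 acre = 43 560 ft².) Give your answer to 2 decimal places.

0.30 kg K per thousand sq ft

K₂O per acre = 131.9 × 12% = 15.828 kg.
Elemental K = 15.828 × 0.8301 = 13.1388 kg per acre.
Convert to per 1000 ft²: 13.1388 × 0.0229568 = 0.301626 kg.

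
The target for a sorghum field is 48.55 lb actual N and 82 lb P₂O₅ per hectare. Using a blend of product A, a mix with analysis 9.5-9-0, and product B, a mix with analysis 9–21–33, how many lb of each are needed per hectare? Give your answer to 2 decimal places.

Per-hectare balance (a = product A, b = product B):
N: 0.095·a + 0.09·b = 48.55
P₂O₅: 0.09·a + 0.21·b = 82
Solving simultaneously: a = 237.5949, b = 288.6498.

237.59 lb product A, 288.65 lb product B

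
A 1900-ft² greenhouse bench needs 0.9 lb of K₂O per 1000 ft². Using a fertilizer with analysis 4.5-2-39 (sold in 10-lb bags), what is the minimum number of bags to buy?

Product per 1000 ft² = 0.9 / 39% = 2.30769 lb.
Total product = 2.30769 × 1900 / 1000 = 4.38462 lb.
Bags = ⌈4.38462 / 10⌉ = 1.

1 bags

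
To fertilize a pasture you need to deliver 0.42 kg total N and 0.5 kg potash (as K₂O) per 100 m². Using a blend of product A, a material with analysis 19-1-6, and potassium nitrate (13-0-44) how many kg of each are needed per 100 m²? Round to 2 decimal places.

1.58 kg product A, 0.92 kg potassium nitrate

Per-100 m² balance (a = product A, b = potassium nitrate):
N: 0.19·a + 0.13·b = 0.42
K₂O: 0.06·a + 0.44·b = 0.5
Eliminate b: (row1) − 0.13/0.44·(row2) → 0.172273·a = 0.272273, so a = 1.58047.
Then b = (0.5 − 0.06·1.58047) / 0.44 = 0.920844.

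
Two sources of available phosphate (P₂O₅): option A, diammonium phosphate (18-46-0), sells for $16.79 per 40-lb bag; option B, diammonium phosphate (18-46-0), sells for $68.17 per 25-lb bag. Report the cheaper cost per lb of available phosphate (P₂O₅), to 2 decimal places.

option A: P₂O₅ per bag = 40 × 46% = 18.4 lb; cost = 16.79 / 18.4 = $0.9125/lb P₂O₅.
option B: P₂O₅ per bag = 25 × 46% = 11.5 lb; cost = 68.17 / 11.5 = $5.9278/lb P₂O₅.
option A is cheaper.

$0.91 per lb P₂O₅ (option A)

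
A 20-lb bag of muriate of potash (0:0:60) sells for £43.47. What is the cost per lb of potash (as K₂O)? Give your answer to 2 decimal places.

K₂O in bag = 20 × 60% = 12 lb.
Cost per lb K₂O = £43.47 / 12 = £3.6225.

£3.62 per lb K₂O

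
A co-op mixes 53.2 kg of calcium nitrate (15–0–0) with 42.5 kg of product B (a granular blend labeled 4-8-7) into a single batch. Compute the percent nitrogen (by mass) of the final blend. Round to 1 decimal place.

10.1% N

Total mass = 53.2 + 42.5 = 95.7 kg.
N mass = 15%×53.2 + 4%×42.5 = 9.68 kg.
% N = 9.68 / 95.7 = 10.1149%.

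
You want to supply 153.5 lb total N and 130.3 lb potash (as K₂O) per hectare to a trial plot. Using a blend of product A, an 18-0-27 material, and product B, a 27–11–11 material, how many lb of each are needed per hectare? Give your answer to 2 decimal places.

Per-hectare balance (a = product A, b = product B):
N: 0.18·a + 0.27·b = 153.5
K₂O: 0.27·a + 0.11·b = 130.3
Eliminate a: (row1) − 0.18/0.27·(row2) → 0.196667·b = 66.6333, so b = 338.814.
Back-substitute: a = (153.5 − 0.27·338.814) / 0.18 = 344.557.

344.56 lb product A, 338.81 lb product B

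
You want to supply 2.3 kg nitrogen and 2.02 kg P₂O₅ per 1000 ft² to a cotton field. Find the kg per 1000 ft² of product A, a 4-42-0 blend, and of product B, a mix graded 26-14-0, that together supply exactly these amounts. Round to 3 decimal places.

1.961 kg product A, 8.544 kg product B

With a, b = kg per 1000 ft² of product A and product B:
N: 0.04·a + 0.26·b = 2.3
P₂O₅: 0.42·a + 0.14·b = 2.02
From row1: a = (2.3 − 0.26·b) / 0.04.
Into row2: 0.42·(2.3 − 0.26·b)/0.04 + 0.14·b = 2.02 → b = 8.5444, a = 1.96139.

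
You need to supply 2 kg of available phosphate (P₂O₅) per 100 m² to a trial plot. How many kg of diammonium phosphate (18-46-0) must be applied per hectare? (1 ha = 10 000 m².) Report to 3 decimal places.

Product per 100 m² = 2 / 46% = 4.34783 kg.
Convert to per hectare: 4.34783 × 100 = 434.7826 kg.

434.783 kg of product per hectare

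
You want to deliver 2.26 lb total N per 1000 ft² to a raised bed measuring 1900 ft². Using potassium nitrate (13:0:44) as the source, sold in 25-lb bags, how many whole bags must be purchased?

Product per 1000 ft² = 2.26 / 13% = 17.3846 lb.
Total product = 17.3846 × 1900 / 1000 = 33.0308 lb.
Bags = ⌈33.0308 / 25⌉ = 2.

2 bags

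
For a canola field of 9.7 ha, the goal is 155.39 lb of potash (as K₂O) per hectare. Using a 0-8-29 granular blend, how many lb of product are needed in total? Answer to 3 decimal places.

Product per hectare = 155.39 / 29% = 535.828 lb.
Total product = 535.828 × 9.7 = 5197.5276 lb.

5197.528 lb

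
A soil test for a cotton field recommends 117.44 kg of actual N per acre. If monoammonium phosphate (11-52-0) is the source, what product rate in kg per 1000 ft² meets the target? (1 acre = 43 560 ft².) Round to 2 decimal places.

Product per acre = 117.44 / 11% = 1067.64 kg.
Convert to per 1000 ft²: 1067.64 × 0.0229568 = 24.5096 kg.

24.51 kg of product per thousand sq ft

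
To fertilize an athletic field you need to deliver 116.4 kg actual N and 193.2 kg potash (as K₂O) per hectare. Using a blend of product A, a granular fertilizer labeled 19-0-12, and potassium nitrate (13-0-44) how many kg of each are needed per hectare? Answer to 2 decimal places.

383.82 kg product A, 334.41 kg potassium nitrate

With a, b = kg per hectare of product A and potassium nitrate:
N: 0.19·a + 0.13·b = 116.4
K₂O: 0.12·a + 0.44·b = 193.2
Eliminate a: (row1) − 0.19/0.12·(row2) → -0.566667·b = -189.5, so b = 334.412.
Back-substitute: a = (116.4 − 0.13·334.412) / 0.19 = 383.824.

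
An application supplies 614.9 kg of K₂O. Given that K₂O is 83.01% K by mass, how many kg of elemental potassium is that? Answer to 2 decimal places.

510.43 kg K

K = 614.9 × 0.8301 = 510.428 kg.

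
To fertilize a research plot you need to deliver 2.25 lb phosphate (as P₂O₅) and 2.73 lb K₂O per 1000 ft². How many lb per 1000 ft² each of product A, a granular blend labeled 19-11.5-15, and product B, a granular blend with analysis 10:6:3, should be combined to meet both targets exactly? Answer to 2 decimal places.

17.35 lb product A, 4.24 lb product B

Per-1000 ft² balance (a = product A, b = product B):
P₂O₅: 0.115·a + 0.06·b = 2.25
K₂O: 0.15·a + 0.03·b = 2.73
Eliminate b: (row1) − 0.06/0.03·(row2) → -0.185·a = -3.21, so a = 17.3514.
Then b = (2.73 − 0.15·17.3514) / 0.03 = 4.24324.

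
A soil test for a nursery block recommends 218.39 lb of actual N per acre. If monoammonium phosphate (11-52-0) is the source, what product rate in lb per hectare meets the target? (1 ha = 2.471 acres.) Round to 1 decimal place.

4905.8 lb of product per hectare

Product per acre = 218.39 / 11% = 1985.36 lb.
Convert to per hectare: 1985.36 × 2.471 = 4905.83 lb.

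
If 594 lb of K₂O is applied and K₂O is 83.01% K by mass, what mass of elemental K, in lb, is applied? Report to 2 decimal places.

K = 594 × 0.8301 = 493.079 lb.

493.08 lb K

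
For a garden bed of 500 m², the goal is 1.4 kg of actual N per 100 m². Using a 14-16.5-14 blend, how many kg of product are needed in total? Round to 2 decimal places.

50.00 kg

Product per 100 m² = 1.4 / 14% = 10 kg.
Total product = 10 × 500 / 100 = 50 kg.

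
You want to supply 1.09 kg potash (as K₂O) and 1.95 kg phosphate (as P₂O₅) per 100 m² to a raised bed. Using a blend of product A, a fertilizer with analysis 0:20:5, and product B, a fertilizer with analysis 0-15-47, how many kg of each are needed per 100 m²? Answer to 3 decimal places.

8.705 kg product A, 1.393 kg product B

Let a = kg of product A, b = kg of product B (per 100 m²).
K₂O: 0.05·a + 0.47·b = 1.09
P₂O₅: 0.2·a + 0.15·b = 1.95
Eliminate a: (row1) − 0.05/0.2·(row2) → 0.4325·b = 0.6025, so b = 1.39306.
Back-substitute: a = (1.09 − 0.47·1.39306) / 0.05 = 8.7052.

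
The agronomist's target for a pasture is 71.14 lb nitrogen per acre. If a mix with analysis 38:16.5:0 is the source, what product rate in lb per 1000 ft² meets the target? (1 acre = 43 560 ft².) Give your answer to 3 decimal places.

4.298 lb of product per thousand sq ft

Product per acre = 71.14 / 38% = 187.211 lb.
Convert to per 1000 ft²: 187.211 × 0.0229568 = 4.29776 lb.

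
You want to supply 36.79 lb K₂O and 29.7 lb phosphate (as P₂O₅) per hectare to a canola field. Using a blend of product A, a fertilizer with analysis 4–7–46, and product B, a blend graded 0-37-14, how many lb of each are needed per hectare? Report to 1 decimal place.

With a, b = lb per hectare of product A and product B:
K₂O: 0.46·a + 0.14·b = 36.79
P₂O₅: 0.07·a + 0.37·b = 29.7
Eliminate b: (row1) − 0.14/0.37·(row2) → 0.433514·a = 25.5522, so a = 58.942.
Then b = (29.7 − 0.07·58.942) / 0.37 = 69.1191.

58.9 lb product A, 69.1 lb product B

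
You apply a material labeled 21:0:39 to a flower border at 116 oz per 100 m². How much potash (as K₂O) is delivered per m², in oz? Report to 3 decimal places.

K₂O per 100 m² = 116 × 39% = 45.24 oz.
Convert to per m²: 45.24 × 0.01 = 0.4524 oz.

0.452 oz K₂O per sq m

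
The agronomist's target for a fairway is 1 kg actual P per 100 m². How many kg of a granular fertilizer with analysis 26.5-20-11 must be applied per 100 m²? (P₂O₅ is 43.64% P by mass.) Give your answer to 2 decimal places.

11.46 kg of product per hundred sq m

As P₂O₅: 1 / 0.4364 = 2.29148 kg per 100 m².
Product per 100 m² = 2.29148 / 20% = 11.4574 kg.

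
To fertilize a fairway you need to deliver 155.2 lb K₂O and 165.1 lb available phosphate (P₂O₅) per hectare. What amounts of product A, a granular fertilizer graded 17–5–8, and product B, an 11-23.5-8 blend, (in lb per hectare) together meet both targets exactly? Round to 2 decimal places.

Per-hectare balance (a = product A, b = product B):
K₂O: 0.08·a + 0.08·b = 155.2
P₂O₅: 0.05·a + 0.235·b = 165.1
Eliminate a: (row1) − 0.08/0.05·(row2) → -0.296·b = -108.96, so b = 368.108.
Back-substitute: a = (155.2 − 0.08·368.108) / 0.08 = 1571.892.

1571.89 lb product A, 368.11 lb product B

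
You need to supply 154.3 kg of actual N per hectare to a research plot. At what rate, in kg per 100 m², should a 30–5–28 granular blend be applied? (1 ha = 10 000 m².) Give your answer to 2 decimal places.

Product per hectare = 154.3 / 30% = 514.333 kg.
Convert to per 100 m²: 514.333 × 0.01 = 5.14333 kg.

5.14 kg of product per hundred sq m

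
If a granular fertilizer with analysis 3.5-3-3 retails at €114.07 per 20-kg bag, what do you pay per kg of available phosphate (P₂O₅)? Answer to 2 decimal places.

P₂O₅ in bag = 20 × 3% = 0.6 kg.
Cost per kg P₂O₅ = €114.07 / 0.6 = €190.1167.

€190.12 per kg P₂O₅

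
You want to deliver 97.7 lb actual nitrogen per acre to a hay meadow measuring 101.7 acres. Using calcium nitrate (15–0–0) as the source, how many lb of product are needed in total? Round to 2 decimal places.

66240.60 lb

Product per acre = 97.7 / 15% = 651.333 lb.
Total product = 651.333 × 101.7 = 66240.6 lb.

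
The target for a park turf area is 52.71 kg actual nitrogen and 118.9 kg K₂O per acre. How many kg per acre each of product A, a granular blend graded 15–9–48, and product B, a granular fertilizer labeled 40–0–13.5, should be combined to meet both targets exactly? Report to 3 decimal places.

235.483 kg product A, 43.469 kg product B

Per-acre balance (a = product A, b = product B):
N: 0.15·a + 0.4·b = 52.71
K₂O: 0.48·a + 0.135·b = 118.9
Solving simultaneously: a = 235.4827, b = 43.468996.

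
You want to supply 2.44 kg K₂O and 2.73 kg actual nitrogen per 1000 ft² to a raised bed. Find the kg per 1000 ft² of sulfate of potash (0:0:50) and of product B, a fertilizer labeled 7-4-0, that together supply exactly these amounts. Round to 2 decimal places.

With a, b = kg per 1000 ft² of sulfate of potash and product B:
K₂O: 0.5·a + 0·b = 2.44
N: 0·a + 0.07·b = 2.73
Solving simultaneously: a = 4.88, b = 39.

4.88 kg sulfate of potash, 39.00 kg product B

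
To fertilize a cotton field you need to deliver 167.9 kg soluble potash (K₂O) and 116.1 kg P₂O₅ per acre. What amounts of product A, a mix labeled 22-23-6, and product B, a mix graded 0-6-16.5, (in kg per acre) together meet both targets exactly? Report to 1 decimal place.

Per-acre balance (a = product A, b = product B):
K₂O: 0.06·a + 0.165·b = 167.9
P₂O₅: 0.23·a + 0.06·b = 116.1
Solving simultaneously: a = 264.41, b = 921.426.

264.4 kg product A, 921.4 kg product B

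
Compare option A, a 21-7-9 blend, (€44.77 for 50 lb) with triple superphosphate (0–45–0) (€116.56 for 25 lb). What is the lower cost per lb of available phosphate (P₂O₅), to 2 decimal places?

option A: P₂O₅ per bag = 50 × 7% = 3.5 lb; cost = 44.77 / 3.5 = €12.7914/lb P₂O₅.
triple superphosphate: P₂O₅ per bag = 25 × 45% = 11.25 lb; cost = 116.56 / 11.25 = €10.3609/lb P₂O₅.
triple superphosphate is cheaper.

€10.36 per lb P₂O₅ (triple superphosphate)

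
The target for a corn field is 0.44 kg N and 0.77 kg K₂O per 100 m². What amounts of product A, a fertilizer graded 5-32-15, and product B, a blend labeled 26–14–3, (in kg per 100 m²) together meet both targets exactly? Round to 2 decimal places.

4.99 kg product A, 0.73 kg product B

Per-100 m² balance (a = product A, b = product B):
N: 0.05·a + 0.26·b = 0.44
K₂O: 0.15·a + 0.03·b = 0.77
Eliminate a: (row1) − 0.05/0.15·(row2) → 0.25·b = 0.183333, so b = 0.733333.
Back-substitute: a = (0.44 − 0.26·0.733333) / 0.05 = 4.98667.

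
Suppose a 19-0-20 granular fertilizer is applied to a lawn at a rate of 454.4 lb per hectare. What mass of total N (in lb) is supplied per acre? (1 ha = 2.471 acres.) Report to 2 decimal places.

34.94 lb N per acre

nitrogen per hectare = 454.4 × 19% = 86.336 lb.
Convert to per acre: 86.336 × 0.404694 = 34.9397 lb.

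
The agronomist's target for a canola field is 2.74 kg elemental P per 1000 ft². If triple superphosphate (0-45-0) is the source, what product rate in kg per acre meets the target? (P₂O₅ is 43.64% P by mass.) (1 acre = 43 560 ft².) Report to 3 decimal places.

As P₂O₅: 2.74 / 0.4364 = 6.27864 kg per 1000 ft².
Product per 1000 ft² = 6.27864 / 45% = 13.9525 kg.
Convert to per acre: 13.9525 × 43.56 = 607.7727 kg.

607.773 kg of product per acre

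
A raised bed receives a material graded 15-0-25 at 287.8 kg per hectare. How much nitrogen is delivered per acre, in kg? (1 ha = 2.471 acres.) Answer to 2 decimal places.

17.47 kg N per acre

nitrogen per hectare = 287.8 × 15% = 43.17 kg.
Convert to per acre: 43.17 × 0.404694 = 17.4707 kg.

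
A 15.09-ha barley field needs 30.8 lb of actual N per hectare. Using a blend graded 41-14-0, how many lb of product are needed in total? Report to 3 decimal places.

Product per hectare = 30.8 / 41% = 75.122 lb.
Total product = 75.122 × 15.09 = 1133.5902 lb.

1133.590 lb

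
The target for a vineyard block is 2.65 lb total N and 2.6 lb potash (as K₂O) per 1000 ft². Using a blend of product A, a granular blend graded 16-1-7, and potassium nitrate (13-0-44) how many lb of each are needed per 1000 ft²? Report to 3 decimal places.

Let a = lb of product A, b = lb of potassium nitrate (per 1000 ft²).
N: 0.16·a + 0.13·b = 2.65
K₂O: 0.07·a + 0.44·b = 2.6
From row1: a = (2.65 − 0.13·b) / 0.16.
Into row2: 0.07·(2.65 − 0.13·b)/0.16 + 0.44·b = 2.6 → b = 3.7602, a = 13.5073.

13.507 lb product A, 3.760 lb potassium nitrate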